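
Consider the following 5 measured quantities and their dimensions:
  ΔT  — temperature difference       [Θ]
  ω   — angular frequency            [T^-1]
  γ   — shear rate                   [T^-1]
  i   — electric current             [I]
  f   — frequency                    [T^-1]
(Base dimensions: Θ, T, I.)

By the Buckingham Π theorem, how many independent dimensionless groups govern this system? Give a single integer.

2

Exponent matrix [Θ,T,I] × [ΔT,ω,γ,i,f]:
  Θ: [ 1  0  0  0  0]
  T: [ 0 -1 -1  0 -1]
  I: [ 0  0  0  1  0]
Echelon form has 3 nonzero rows (pivots: ΔT,ω,i)
Π count = n − r = 5 − 3 = 2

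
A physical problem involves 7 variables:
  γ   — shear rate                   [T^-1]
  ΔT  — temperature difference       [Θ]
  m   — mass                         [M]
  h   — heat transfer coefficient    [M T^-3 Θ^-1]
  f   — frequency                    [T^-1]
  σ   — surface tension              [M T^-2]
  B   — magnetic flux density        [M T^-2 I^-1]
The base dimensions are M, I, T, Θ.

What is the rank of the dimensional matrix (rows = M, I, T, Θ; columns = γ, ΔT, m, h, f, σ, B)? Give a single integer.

Write exponents as rows M,I,T,Θ / cols γ,ΔT,m,h,f,σ,B:
  M: [ 0  0  1  1  0  1  1]
  I: [ 0  0  0  0  0  0 -1]
  T: [-1  0  0 -3 -1 -2 -2]
  Θ: [ 0  1  0 -1  0  0  0]
Row reduction gives pivot columns γ,ΔT,m,B; rank = 4

4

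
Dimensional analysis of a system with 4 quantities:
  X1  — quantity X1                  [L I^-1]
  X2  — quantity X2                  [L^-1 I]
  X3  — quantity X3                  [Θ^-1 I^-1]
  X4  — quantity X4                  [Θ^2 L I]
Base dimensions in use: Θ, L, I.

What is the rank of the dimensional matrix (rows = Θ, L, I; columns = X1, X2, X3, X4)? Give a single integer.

Write exponents as rows Θ,L,I / cols X1,X2,X3,X4:
  Θ: [ 0  0 -1  2]
  L: [ 1 -1  0  1]
  I: [-1  1 -1  1]
Row reduction gives pivot columns X1,X3; rank = 2

2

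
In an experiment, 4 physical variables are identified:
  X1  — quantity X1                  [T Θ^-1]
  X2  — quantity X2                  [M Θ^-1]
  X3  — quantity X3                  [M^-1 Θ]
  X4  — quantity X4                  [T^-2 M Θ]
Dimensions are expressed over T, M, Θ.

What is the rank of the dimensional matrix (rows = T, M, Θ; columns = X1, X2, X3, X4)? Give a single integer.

2

Exponent matrix [T,M,Θ] × [X1,X2,X3,X4]:
  T: [ 1  0  0 -2]
  M: [ 0  1 -1  1]
  Θ: [-1 -1  1  1]
Echelon form has 2 nonzero rows (pivots: X1,X2)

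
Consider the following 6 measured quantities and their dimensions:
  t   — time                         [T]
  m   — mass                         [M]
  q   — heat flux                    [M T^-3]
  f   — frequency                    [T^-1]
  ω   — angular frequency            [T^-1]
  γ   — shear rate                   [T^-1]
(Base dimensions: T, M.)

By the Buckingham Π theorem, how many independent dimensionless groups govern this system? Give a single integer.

4

Write exponents as rows T,M / cols t,m,q,f,ω,γ:
  T: [ 1  0 -3 -1 -1 -1]
  M: [ 0  1  1  0  0  0]
Row reduction gives pivot columns t,m; rank = 2
6 vars − rank 2 = 4 Π groups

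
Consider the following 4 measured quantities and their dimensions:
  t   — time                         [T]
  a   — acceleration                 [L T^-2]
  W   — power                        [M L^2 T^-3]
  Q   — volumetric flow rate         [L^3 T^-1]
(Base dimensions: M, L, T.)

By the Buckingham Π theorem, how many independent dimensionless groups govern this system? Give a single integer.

Dimensional matrix (M×L×T by t×a×W×Q):
  M: [ 0  0  1  0]
  L: [ 0  1  2  3]
  T: [ 1 -2 -3 -1]
Row reduction gives pivot columns t,a,W; rank = 3
Π count = n − r = 4 − 3 = 1

1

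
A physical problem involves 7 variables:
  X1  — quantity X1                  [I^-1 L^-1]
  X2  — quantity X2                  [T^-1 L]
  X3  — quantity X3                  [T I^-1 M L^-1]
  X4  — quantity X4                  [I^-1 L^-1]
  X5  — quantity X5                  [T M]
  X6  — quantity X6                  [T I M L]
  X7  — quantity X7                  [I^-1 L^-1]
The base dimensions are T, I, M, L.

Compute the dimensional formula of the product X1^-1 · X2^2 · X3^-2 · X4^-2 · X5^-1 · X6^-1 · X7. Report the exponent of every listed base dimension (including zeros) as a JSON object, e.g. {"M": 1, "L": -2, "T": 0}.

Exponent matrix [T,I,M,L] × [X1,X2,X3,X4,X5,X6,X7]:
  T: [ 0 -1  1  0  1  1  0]
  I: [-1  0 -1 -1  0  1 -1]
  M: [ 0  0  1  0  1  1  0]
  L: [-1  1 -1 -1  0  1 -1]
  [T]: (-1)·0+(2)·-1+(-2)·1+(-2)·0+(-1)·1+(-1)·1+(1)·0 = -6
  [I]: (-1)·-1+(2)·0+(-2)·-1+(-2)·-1+(-1)·0+(-1)·1+(1)·-1 = 3
  [M]: (-1)·0+(2)·0+(-2)·1+(-2)·0+(-1)·1+(-1)·1+(1)·0 = -4
  [L]: (-1)·-1+(2)·1+(-2)·-1+(-2)·-1+(-1)·0+(-1)·1+(1)·-1 = 5
⇒ T^-6 I^3 M^-4 L^5

{"T": -6, "I": 3, "M": -4, "L": 5}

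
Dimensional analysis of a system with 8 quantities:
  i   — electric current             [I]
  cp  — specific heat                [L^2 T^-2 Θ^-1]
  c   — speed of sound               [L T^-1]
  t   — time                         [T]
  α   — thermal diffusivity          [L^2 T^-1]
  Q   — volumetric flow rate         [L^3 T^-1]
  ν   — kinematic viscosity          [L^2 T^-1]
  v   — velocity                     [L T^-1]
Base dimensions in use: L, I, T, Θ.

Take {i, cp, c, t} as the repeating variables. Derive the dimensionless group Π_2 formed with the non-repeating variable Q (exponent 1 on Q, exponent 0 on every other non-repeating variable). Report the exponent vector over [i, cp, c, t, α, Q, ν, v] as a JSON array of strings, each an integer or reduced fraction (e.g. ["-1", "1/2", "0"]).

["0", "0", "-3", "-2", "0", "1", "0", "0"]

Write exponents as rows L,I,T,Θ / cols i,cp,c,t,α,Q,ν,v:
  L: [ 0  2  1  0  2  3  2  1]
  I: [ 1  0  0  0  0  0  0  0]
  T: [ 0 -2 -1  1 -1 -1 -1 -1]
  Θ: [ 0 -1  0  0  0  0  0  0]
RREF → pivots at {i,cp,c,t} ⇒ r = 4
Repeat: i,cp,c,t; free: α,Q,ν,v
RREF:
  r0: [   1    0    0    0    0    0    0    0]
  r1: [   0    1    0    0    0    0    0    0]
  r2: [   0    0    1    0    2    3    2    1]
  r3: [   0    0    0    1    1    2    1    0]
Fix exponent of Q at 1, α at 0, ν at 0, v at 0; solve each RREF row for its pivot's exponent:
  r0: exp(i) + (0)·1 = 0 ⇒ exp(i) = 0
  r1: exp(cp) + (0)·1 = 0 ⇒ exp(cp) = 0
  r2: exp(c) + (3)·1 = 0 ⇒ exp(c) = -3
  r3: exp(t) + (2)·1 = 0 ⇒ exp(t) = -2
Π_2 = c^-3 · t^-2 · Q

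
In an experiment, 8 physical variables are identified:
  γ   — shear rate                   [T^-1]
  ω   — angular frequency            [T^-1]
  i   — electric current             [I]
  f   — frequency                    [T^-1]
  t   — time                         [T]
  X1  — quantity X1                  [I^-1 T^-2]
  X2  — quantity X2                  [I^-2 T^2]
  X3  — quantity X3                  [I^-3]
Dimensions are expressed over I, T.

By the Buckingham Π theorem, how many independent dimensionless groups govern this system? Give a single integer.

Write exponents as rows I,T / cols γ,ω,i,f,t,X1,X2,X3:
  I: [ 0  0  1  0  0 -1 -2 -3]
  T: [-1 -1  0 -1  1 -2  2  0]
Echelon form has 2 nonzero rows (pivots: γ,i)
n=8, r=2 ⇒ 6 dimensionless groups

6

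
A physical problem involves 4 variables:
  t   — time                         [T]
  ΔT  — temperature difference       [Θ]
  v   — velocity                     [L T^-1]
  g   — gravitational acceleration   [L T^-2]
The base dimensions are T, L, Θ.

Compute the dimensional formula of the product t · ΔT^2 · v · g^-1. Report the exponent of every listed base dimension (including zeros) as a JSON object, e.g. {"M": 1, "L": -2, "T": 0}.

Write exponents as rows T,L,Θ / cols t,ΔT,v,g:
  T: [ 1  0 -1 -2]
  L: [ 0  0  1  1]
  Θ: [ 0  1  0  0]
  [T]: (1)·1+(2)·0+(1)·-1+(-1)·-2 = 2
  [L]: (1)·0+(2)·0+(1)·1+(-1)·1 = 0
  [Θ]: (1)·0+(2)·1+(1)·0+(-1)·0 = 2
⇒ T^2 Θ^2

{"T": 2, "L": 0, "Θ": 2}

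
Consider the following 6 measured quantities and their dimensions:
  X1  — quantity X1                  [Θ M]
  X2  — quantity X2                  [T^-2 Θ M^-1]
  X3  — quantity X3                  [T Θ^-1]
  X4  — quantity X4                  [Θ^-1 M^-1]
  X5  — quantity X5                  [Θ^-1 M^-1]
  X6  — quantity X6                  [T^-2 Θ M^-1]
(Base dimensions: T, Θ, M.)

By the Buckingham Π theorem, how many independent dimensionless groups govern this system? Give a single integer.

Dimensional matrix (T×Θ×M by X1×X2×X3×X4×X5×X6):
  T: [ 0 -2  1  0  0 -2]
  Θ: [ 1  1 -1 -1 -1  1]
  M: [ 1 -1  0 -1 -1 -1]
Echelon form has 2 nonzero rows (pivots: X1,X2)
6 vars − rank 2 = 4 Π groups

4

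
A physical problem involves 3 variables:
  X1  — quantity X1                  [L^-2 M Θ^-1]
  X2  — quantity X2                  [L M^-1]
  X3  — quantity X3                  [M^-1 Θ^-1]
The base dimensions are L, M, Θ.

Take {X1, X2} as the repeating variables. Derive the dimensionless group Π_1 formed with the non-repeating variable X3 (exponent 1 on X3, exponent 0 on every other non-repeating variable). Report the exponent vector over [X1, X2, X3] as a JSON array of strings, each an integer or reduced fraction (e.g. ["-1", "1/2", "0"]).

["-1", "-2", "1"]

Write exponents as rows L,M,Θ / cols X1,X2,X3:
  L: [-2  1  0]
  M: [ 1 -1 -1]
  Θ: [-1  0 -1]
Echelon form has 2 nonzero rows (pivots: X1,X2)
Pivot set = {X1,X2}, free = {X3}
RREF:
  r0: [   1    0    1]
  r1: [   0    1    2]
  r2: [   0    0    0]
Fix exponent of X3 at 1; solve each RREF row for its pivot's exponent:
  r0: exp(X1) + (1)·1 = 0 ⇒ exp(X1) = -1
  r1: exp(X2) + (2)·1 = 0 ⇒ exp(X2) = -2
Π_1 = X1^-1 · X2^-2 · X3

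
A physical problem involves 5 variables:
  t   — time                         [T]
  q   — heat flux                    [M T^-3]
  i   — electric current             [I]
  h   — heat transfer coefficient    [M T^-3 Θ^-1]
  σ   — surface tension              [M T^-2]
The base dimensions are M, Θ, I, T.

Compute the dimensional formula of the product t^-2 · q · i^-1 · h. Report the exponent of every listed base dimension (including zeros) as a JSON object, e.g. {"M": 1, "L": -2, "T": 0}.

Write exponents as rows M,Θ,I,T / cols t,q,i,h,σ:
  M: [ 0  1  0  1  1]
  Θ: [ 0  0  0 -1  0]
  I: [ 0  0  1  0  0]
  T: [ 1 -3  0 -3 -2]
  [M]: (-2)·0+(1)·1+(-1)·0+(1)·1 = 2
  [Θ]: (-2)·0+(1)·0+(-1)·0+(1)·-1 = -1
  [I]: (-2)·0+(1)·0+(-1)·1+(1)·0 = -1
  [T]: (-2)·1+(1)·-3+(-1)·0+(1)·-3 = -8
⇒ M^2 Θ^-1 I^-1 T^-8

{"M": 2, "Θ": -1, "I": -1, "T": -8}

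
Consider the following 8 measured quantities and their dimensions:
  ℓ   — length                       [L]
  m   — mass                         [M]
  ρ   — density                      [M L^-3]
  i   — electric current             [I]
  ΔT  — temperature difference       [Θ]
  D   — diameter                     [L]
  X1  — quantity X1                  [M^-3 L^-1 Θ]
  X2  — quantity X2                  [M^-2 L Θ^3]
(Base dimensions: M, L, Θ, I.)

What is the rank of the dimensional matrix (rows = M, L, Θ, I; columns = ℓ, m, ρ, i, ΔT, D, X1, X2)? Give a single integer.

4

Write exponents as rows M,L,Θ,I / cols ℓ,m,ρ,i,ΔT,D,X1,X2:
  M: [ 0  1  1  0  0  0 -3 -2]
  L: [ 1  0 -3  0  0  1 -1  1]
  Θ: [ 0  0  0  0  1  0  1  3]
  I: [ 0  0  0  1  0  0  0  0]
Echelon form has 4 nonzero rows (pivots: ℓ,m,i,ΔT)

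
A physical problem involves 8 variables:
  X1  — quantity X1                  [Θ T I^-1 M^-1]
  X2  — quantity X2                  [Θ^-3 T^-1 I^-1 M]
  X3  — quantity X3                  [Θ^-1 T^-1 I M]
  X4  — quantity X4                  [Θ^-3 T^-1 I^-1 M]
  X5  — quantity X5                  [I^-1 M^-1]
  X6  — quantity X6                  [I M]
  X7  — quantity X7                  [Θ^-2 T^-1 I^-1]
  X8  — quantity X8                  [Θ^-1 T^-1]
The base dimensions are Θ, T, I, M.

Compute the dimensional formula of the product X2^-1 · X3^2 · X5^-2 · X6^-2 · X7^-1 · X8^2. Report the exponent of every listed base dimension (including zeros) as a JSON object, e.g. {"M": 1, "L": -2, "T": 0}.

{"Θ": 1, "T": -2, "I": 4, "M": 1}

Exponent matrix [Θ,T,I,M] × [X1,X2,X3,X4,X5,X6,X7,X8]:
  Θ: [ 1 -3 -1 -3  0  0 -2 -1]
  T: [ 1 -1 -1 -1  0  0 -1 -1]
  I: [-1 -1  1 -1 -1  1 -1  0]
  M: [-1  1  1  1 -1  1  0  0]
  [Θ]: (-1)·-3+(2)·-1+(-2)·0+(-2)·0+(-1)·-2+(2)·-1 = 1
  [T]: (-1)·-1+(2)·-1+(-2)·0+(-2)·0+(-1)·-1+(2)·-1 = -2
  [I]: (-1)·-1+(2)·1+(-2)·-1+(-2)·1+(-1)·-1+(2)·0 = 4
  [M]: (-1)·1+(2)·1+(-2)·-1+(-2)·1+(-1)·0+(2)·0 = 1
⇒ Θ T^-2 I^4 M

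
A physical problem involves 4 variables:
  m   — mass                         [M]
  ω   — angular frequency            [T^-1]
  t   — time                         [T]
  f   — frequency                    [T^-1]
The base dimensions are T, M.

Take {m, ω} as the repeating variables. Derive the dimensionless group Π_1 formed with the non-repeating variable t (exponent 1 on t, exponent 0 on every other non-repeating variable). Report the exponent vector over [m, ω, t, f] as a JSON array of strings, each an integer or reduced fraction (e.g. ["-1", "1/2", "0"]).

Exponent matrix [T,M] × [m,ω,t,f]:
  T: [ 0 -1  1 -1]
  M: [ 1  0  0  0]
Echelon form has 2 nonzero rows (pivots: m,ω)
Repeat: m,ω; free: t,f
RREF:
  r0: [   1    0    0    0]
  r1: [   0    1   -1    1]
Fix exponent of t at 1, f at 0; solve each RREF row for its pivot's exponent:
  r0: exp(m) + (0)·1 = 0 ⇒ exp(m) = 0
  r1: exp(ω) + (-1)·1 = 0 ⇒ exp(ω) = 1
Π_1 = ω · t

["0", "1", "1", "0"]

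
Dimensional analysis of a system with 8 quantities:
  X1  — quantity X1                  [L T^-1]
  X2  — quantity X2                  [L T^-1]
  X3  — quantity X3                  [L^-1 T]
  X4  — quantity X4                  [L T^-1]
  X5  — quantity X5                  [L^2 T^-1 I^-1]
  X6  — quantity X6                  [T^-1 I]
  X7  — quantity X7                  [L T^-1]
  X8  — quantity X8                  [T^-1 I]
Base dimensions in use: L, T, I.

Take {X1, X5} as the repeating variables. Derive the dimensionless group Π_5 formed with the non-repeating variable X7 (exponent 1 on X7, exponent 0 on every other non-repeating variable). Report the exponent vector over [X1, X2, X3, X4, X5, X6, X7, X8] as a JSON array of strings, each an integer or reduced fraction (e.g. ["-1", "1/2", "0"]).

Exponent matrix [L,T,I] × [X1,X2,X3,X4,X5,X6,X7,X8]:
  L: [ 1  1 -1  1  2  0  1  0]
  T: [-1 -1  1 -1 -1 -1 -1 -1]
  I: [ 0  0  0  0 -1  1  0  1]
RREF → pivots at {X1,X5} ⇒ r = 2
Pivot set = {X1,X5}, free = {X2,X3,X4,X6,X7,X8}
RREF:
  r0: [   1    1   -1    1    0    2    1    2]
  r1: [   0    0    0    0    1   -1    0   -1]
  r2: [   0    0    0    0    0    0    0    0]
Fix exponent of X7 at 1, X2 at 0, X3 at 0, X4 at 0, X6 at 0, X8 at 0; solve each RREF row for its pivot's exponent:
  r0: exp(X1) + (1)·1 = 0 ⇒ exp(X1) = -1
  r1: exp(X5) + (0)·1 = 0 ⇒ exp(X5) = 0
Π_5 = X1^-1 · X7

["-1", "0", "0", "0", "0", "0", "1", "0"]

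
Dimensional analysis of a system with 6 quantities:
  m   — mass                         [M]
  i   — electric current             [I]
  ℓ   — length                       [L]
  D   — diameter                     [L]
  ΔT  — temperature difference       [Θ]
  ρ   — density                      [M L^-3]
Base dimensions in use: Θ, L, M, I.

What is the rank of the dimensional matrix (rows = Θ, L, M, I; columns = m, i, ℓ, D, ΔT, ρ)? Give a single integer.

4

Write exponents as rows Θ,L,M,I / cols m,i,ℓ,D,ΔT,ρ:
  Θ: [ 0  0  0  0  1  0]
  L: [ 0  0  1  1  0 -3]
  M: [ 1  0  0  0  0  1]
  I: [ 0  1  0  0  0  0]
RREF → pivots at {m,i,ℓ,ΔT} ⇒ r = 4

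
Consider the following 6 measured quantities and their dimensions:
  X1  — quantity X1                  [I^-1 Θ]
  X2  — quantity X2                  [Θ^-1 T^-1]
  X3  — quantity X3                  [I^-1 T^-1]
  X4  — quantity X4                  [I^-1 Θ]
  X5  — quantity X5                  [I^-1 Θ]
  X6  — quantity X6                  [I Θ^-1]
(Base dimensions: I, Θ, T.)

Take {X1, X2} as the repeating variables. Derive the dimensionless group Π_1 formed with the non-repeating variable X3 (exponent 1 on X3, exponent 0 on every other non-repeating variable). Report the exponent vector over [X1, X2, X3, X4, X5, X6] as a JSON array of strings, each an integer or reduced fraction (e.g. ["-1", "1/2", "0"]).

["-1", "-1", "1", "0", "0", "0"]

Exponent matrix [I,Θ,T] × [X1,X2,X3,X4,X5,X6]:
  I: [-1  0 -1 -1 -1  1]
  Θ: [ 1 -1  0  1  1 -1]
  T: [ 0 -1 -1  0  0  0]
Echelon form has 2 nonzero rows (pivots: X1,X2)
Pivot set = {X1,X2}, free = {X3,X4,X5,X6}
RREF:
  r0: [   1    0    1    1    1   -1]
  r1: [   0    1    1    0    0    0]
  r2: [   0    0    0    0    0    0]
Fix exponent of X3 at 1, X4 at 0, X5 at 0, X6 at 0; solve each RREF row for its pivot's exponent:
  r0: exp(X1) + (1)·1 = 0 ⇒ exp(X1) = -1
  r1: exp(X2) + (1)·1 = 0 ⇒ exp(X2) = -1
Π_1 = X1^-1 · X2^-1 · X3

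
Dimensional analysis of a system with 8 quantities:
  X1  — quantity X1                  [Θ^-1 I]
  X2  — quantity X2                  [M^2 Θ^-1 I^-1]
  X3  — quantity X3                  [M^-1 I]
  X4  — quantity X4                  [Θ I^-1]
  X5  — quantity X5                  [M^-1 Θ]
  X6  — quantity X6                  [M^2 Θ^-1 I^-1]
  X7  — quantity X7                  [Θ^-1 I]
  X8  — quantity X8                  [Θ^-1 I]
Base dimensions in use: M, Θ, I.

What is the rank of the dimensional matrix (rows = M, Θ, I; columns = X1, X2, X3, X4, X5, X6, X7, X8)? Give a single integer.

Exponent matrix [M,Θ,I] × [X1,X2,X3,X4,X5,X6,X7,X8]:
  M: [ 0  2 -1  0 -1  2  0  0]
  Θ: [-1 -1  0  1  1 -1 -1 -1]
  I: [ 1 -1  1 -1  0 -1  1  1]
RREF → pivots at {X1,X2} ⇒ r = 2

2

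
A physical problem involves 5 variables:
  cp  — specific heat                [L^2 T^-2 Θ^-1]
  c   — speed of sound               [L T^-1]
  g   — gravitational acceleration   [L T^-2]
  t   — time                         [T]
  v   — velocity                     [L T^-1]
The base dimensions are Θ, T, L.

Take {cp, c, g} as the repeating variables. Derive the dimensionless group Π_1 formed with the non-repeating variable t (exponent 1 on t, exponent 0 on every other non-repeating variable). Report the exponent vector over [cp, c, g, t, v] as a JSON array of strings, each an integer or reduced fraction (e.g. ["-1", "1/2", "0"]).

["0", "-1", "1", "1", "0"]

Dimensional matrix (Θ×T×L by cp×c×g×t×v):
  Θ: [-1  0  0  0  0]
  T: [-2 -1 -2  1 -1]
  L: [ 2  1  1  0  1]
Echelon form has 3 nonzero rows (pivots: cp,c,g)
Pivot set = {cp,c,g}, free = {t,v}
RREF:
  r0: [   1    0    0    0    0]
  r1: [   0    1    0    1    1]
  r2: [   0    0    1   -1    0]
Fix exponent of t at 1, v at 0; solve each RREF row for its pivot's exponent:
  r0: exp(cp) + (0)·1 = 0 ⇒ exp(cp) = 0
  r1: exp(c) + (1)·1 = 0 ⇒ exp(c) = -1
  r2: exp(g) + (-1)·1 = 0 ⇒ exp(g) = 1
Π_1 = c^-1 · g · t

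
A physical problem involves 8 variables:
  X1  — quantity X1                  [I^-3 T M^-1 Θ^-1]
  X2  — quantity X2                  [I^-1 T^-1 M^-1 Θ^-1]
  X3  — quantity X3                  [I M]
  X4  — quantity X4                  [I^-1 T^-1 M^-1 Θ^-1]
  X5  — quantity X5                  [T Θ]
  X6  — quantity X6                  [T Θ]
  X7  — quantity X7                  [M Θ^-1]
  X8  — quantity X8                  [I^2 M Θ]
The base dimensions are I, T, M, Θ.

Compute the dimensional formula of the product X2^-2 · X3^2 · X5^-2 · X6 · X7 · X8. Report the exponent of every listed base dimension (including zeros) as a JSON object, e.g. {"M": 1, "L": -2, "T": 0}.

Exponent matrix [I,T,M,Θ] × [X1,X2,X3,X4,X5,X6,X7,X8]:
  I: [-3 -1  1 -1  0  0  0  2]
  T: [ 1 -1  0 -1  1  1  0  0]
  M: [-1 -1  1 -1  0  0  1  1]
  Θ: [-1 -1  0 -1  1  1 -1  1]
  [I]: (-2)·-1+(2)·1+(-2)·0+(1)·0+(1)·0+(1)·2 = 6
  [T]: (-2)·-1+(2)·0+(-2)·1+(1)·1+(1)·0+(1)·0 = 1
  [M]: (-2)·-1+(2)·1+(-2)·0+(1)·0+(1)·1+(1)·1 = 6
  [Θ]: (-2)·-1+(2)·0+(-2)·1+(1)·1+(1)·-1+(1)·1 = 1
⇒ I^6 T M^6 Θ

{"I": 6, "T": 1, "M": 6, "Θ": 1}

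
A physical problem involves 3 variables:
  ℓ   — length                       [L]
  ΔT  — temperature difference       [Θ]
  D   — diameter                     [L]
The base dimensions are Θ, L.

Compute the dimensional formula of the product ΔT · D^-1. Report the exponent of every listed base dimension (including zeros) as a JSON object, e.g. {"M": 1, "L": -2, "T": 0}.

{"Θ": 1, "L": -1}

Write exponents as rows Θ,L / cols ℓ,ΔT,D:
  Θ: [ 0  1  0]
  L: [ 1  0  1]
  [Θ]: (1)·1+(-1)·0 = 1
  [L]: (1)·0+(-1)·1 = -1
⇒ Θ L^-1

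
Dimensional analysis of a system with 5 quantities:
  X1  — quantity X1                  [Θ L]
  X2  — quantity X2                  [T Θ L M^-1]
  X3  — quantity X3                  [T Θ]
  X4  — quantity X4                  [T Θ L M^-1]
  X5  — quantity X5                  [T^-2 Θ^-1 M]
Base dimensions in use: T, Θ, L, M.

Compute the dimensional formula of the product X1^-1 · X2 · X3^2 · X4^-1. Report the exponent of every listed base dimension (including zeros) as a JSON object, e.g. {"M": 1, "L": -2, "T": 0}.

Write exponents as rows T,Θ,L,M / cols X1,X2,X3,X4,X5:
  T: [ 0  1  1  1 -2]
  Θ: [ 1  1  1  1 -1]
  L: [ 1  1  0  1  0]
  M: [ 0 -1  0 -1  1]
  [T]: (-1)·0+(1)·1+(2)·1+(-1)·1 = 2
  [Θ]: (-1)·1+(1)·1+(2)·1+(-1)·1 = 1
  [L]: (-1)·1+(1)·1+(2)·0+(-1)·1 = -1
  [M]: (-1)·0+(1)·-1+(2)·0+(-1)·-1 = 0
⇒ T^2 Θ L^-1

{"T": 2, "Θ": 1, "L": -1, "M": 0}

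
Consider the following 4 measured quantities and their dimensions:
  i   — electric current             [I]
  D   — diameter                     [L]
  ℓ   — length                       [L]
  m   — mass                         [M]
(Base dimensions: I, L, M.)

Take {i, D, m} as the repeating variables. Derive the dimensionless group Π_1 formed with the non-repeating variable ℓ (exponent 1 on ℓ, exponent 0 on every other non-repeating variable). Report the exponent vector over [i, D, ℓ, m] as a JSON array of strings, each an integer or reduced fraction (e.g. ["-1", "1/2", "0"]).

["0", "-1", "1", "0"]

Write exponents as rows I,L,M / cols i,D,ℓ,m:
  I: [ 1  0  0  0]
  L: [ 0  1  1  0]
  M: [ 0  0  0  1]
Echelon form has 3 nonzero rows (pivots: i,D,m)
Pivot set = {i,D,m}, free = {ℓ}
RREF:
  r0: [   1    0    0    0]
  r1: [   0    1    1    0]
  r2: [   0    0    0    1]
Fix exponent of ℓ at 1; solve each RREF row for its pivot's exponent:
  r0: exp(i) + (0)·1 = 0 ⇒ exp(i) = 0
  r1: exp(D) + (1)·1 = 0 ⇒ exp(D) = -1
  r2: exp(m) + (0)·1 = 0 ⇒ exp(m) = 0
Π_1 = D^-1 · ℓ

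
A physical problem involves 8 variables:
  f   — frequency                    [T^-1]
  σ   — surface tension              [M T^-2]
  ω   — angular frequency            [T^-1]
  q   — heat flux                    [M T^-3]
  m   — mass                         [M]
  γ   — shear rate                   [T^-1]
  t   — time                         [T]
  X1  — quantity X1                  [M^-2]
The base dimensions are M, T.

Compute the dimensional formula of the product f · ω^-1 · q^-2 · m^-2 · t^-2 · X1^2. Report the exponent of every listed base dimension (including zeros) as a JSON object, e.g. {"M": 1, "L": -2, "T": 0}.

Write exponents as rows M,T / cols f,σ,ω,q,m,γ,t,X1:
  M: [ 0  1  0  1  1  0  0 -2]
  T: [-1 -2 -1 -3  0 -1  1  0]
  [M]: (1)·0+(-1)·0+(-2)·1+(-2)·1+(-2)·0+(2)·-2 = -8
  [T]: (1)·-1+(-1)·-1+(-2)·-3+(-2)·0+(-2)·1+(2)·0 = 4
⇒ M^-8 T^4

{"M": -8, "T": 4}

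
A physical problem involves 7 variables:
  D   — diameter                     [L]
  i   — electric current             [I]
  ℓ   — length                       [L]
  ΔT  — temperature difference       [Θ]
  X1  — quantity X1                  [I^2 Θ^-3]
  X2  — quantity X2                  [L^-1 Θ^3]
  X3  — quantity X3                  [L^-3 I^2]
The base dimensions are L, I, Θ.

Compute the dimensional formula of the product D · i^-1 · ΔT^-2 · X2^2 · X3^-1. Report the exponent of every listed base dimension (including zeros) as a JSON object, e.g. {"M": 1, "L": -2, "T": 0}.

{"L": 2, "I": -3, "Θ": 4}

Exponent matrix [L,I,Θ] × [D,i,ℓ,ΔT,X1,X2,X3]:
  L: [ 1  0  1  0  0 -1 -3]
  I: [ 0  1  0  0  2  0  2]
  Θ: [ 0  0  0  1 -3  3  0]
  [L]: (1)·1+(-1)·0+(-2)·0+(2)·-1+(-1)·-3 = 2
  [I]: (1)·0+(-1)·1+(-2)·0+(2)·0+(-1)·2 = -3
  [Θ]: (1)·0+(-1)·0+(-2)·1+(2)·3+(-1)·0 = 4
⇒ L^2 I^-3 Θ^4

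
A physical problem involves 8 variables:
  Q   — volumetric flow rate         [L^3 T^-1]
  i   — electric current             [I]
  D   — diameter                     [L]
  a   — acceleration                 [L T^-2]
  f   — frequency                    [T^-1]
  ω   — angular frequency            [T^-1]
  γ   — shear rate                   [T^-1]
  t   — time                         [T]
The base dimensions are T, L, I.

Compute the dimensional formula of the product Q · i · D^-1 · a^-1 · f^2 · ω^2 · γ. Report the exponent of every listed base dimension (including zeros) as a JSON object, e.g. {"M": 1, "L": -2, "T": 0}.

Exponent matrix [T,L,I] × [Q,i,D,a,f,ω,γ,t]:
  T: [-1  0  0 -2 -1 -1 -1  1]
  L: [ 3  0  1  1  0  0  0  0]
  I: [ 0  1  0  0  0  0  0  0]
  [T]: (1)·-1+(1)·0+(-1)·0+(-1)·-2+(2)·-1+(2)·-1+(1)·-1 = -4
  [L]: (1)·3+(1)·0+(-1)·1+(-1)·1+(2)·0+(2)·0+(1)·0 = 1
  [I]: (1)·0+(1)·1+(-1)·0+(-1)·0+(2)·0+(2)·0+(1)·0 = 1
⇒ T^-4 L I

{"T": -4, "L": 1, "I": 1}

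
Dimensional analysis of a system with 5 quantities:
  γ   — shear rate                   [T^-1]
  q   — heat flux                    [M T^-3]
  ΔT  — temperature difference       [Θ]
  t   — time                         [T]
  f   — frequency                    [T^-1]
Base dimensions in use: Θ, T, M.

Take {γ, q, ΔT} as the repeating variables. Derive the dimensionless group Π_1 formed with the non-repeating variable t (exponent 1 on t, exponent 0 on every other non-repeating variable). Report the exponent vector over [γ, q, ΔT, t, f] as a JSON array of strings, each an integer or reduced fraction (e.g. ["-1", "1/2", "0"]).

Write exponents as rows Θ,T,M / cols γ,q,ΔT,t,f:
  Θ: [ 0  0  1  0  0]
  T: [-1 -3  0  1 -1]
  M: [ 0  1  0  0  0]
Echelon form has 3 nonzero rows (pivots: γ,q,ΔT)
Repeat: γ,q,ΔT; free: t,f
RREF:
  r0: [   1    0    0   -1    1]
  r1: [   0    1    0    0    0]
  r2: [   0    0    1    0    0]
Fix exponent of t at 1, f at 0; solve each RREF row for its pivot's exponent:
  r0: exp(γ) + (-1)·1 = 0 ⇒ exp(γ) = 1
  r1: exp(q) + (0)·1 = 0 ⇒ exp(q) = 0
  r2: exp(ΔT) + (0)·1 = 0 ⇒ exp(ΔT) = 0
Π_1 = γ · t

["1", "0", "0", "1", "0"]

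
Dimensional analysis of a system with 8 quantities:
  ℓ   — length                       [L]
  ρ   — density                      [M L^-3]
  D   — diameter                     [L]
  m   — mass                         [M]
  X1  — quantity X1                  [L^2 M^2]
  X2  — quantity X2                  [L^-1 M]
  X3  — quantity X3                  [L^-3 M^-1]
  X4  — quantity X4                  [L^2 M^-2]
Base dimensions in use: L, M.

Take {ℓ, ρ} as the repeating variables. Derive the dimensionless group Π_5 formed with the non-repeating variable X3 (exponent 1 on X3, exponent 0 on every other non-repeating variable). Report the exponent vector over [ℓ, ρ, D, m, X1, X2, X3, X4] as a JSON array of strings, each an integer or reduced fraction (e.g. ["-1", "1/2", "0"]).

["6", "1", "0", "0", "0", "0", "1", "0"]

Dimensional matrix (L×M by ℓ×ρ×D×m×X1×X2×X3×X4):
  L: [ 1 -3  1  0  2 -1 -3  2]
  M: [ 0  1  0  1  2  1 -1 -2]
Row reduction gives pivot columns ℓ,ρ; rank = 2
Pivot set = {ℓ,ρ}, free = {D,m,X1,X2,X3,X4}
RREF:
  r0: [   1    0    1    3    8    2   -6   -4]
  r1: [   0    1    0    1    2    1   -1   -2]
Fix exponent of X3 at 1, D at 0, m at 0, X1 at 0, X2 at 0, X4 at 0; solve each RREF row for its pivot's exponent:
  r0: exp(ℓ) + (-6)·1 = 0 ⇒ exp(ℓ) = 6
  r1: exp(ρ) + (-1)·1 = 0 ⇒ exp(ρ) = 1
Π_5 = ℓ^6 · ρ · X3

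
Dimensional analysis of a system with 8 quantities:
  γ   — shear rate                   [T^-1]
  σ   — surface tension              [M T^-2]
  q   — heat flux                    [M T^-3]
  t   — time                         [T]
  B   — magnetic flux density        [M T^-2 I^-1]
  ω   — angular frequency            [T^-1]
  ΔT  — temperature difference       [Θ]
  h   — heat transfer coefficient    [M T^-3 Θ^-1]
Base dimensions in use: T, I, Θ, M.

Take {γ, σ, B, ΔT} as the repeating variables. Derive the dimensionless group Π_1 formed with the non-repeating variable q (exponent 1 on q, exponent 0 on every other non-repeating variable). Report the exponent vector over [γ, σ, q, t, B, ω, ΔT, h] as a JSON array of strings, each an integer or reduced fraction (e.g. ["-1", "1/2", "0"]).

["-1", "-1", "1", "0", "0", "0", "0", "0"]

Dimensional matrix (T×I×Θ×M by γ×σ×q×t×B×ω×ΔT×h):
  T: [-1 -2 -3  1 -2 -1  0 -3]
  I: [ 0  0  0  0 -1  0  0  0]
  Θ: [ 0  0  0  0  0  0  1 -1]
  M: [ 0  1  1  0  1  0  0  1]
RREF → pivots at {γ,σ,B,ΔT} ⇒ r = 4
Repeat: γ,σ,B,ΔT; free: q,t,ω,h
RREF:
  r0: [   1    0    1   -1    0    1    0    1]
  r1: [   0    1    1    0    0    0    0    1]
  r2: [   0    0    0    0    1    0    0    0]
  r3: [   0    0    0    0    0    0    1   -1]
Fix exponent of q at 1, t at 0, ω at 0, h at 0; solve each RREF row for its pivot's exponent:
  r0: exp(γ) + (1)·1 = 0 ⇒ exp(γ) = -1
  r1: exp(σ) + (1)·1 = 0 ⇒ exp(σ) = -1
  r2: exp(B) + (0)·1 = 0 ⇒ exp(B) = 0
  r3: exp(ΔT) + (0)·1 = 0 ⇒ exp(ΔT) = 0
Π_1 = γ^-1 · σ^-1 · q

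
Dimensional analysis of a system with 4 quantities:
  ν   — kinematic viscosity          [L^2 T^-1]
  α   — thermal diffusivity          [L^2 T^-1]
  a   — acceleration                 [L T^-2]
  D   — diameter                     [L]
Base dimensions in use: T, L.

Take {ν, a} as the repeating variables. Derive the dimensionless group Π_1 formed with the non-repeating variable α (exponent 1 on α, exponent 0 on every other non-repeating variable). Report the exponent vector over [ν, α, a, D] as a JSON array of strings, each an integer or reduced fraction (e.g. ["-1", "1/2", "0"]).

Dimensional matrix (T×L by ν×α×a×D):
  T: [-1 -1 -2  0]
  L: [ 2  2  1  1]
Row reduction gives pivot columns ν,a; rank = 2
Repeat: ν,a; free: α,D
RREF:
  r0: [   1    1    0  2/3]
  r1: [   0    0    1 -1/3]
Fix exponent of α at 1, D at 0; solve each RREF row for its pivot's exponent:
  r0: exp(ν) + (1)·1 = 0 ⇒ exp(ν) = -1
  r1: exp(a) + (0)·1 = 0 ⇒ exp(a) = 0
Π_1 = ν^-1 · α

["-1", "1", "0", "0"]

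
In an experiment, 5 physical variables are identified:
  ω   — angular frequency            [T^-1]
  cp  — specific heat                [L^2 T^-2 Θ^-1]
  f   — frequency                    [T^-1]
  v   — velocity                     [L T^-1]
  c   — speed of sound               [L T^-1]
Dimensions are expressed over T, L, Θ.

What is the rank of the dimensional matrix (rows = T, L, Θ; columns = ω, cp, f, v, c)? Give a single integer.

Write exponents as rows T,L,Θ / cols ω,cp,f,v,c:
  T: [-1 -2 -1 -1 -1]
  L: [ 0  2  0  1  1]
  Θ: [ 0 -1  0  0  0]
Row reduction gives pivot columns ω,cp,v; rank = 3

3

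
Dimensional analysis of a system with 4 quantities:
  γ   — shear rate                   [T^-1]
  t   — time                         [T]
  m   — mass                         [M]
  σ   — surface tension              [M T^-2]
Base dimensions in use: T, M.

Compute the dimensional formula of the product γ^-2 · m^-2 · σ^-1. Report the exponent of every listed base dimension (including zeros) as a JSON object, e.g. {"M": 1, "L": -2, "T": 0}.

{"T": 4, "M": -3}

Dimensional matrix (T×M by γ×t×m×σ):
  T: [-1  1  0 -2]
  M: [ 0  0  1  1]
  [T]: (-2)·-1+(-2)·0+(-1)·-2 = 4
  [M]: (-2)·0+(-2)·1+(-1)·1 = -3
⇒ T^4 M^-3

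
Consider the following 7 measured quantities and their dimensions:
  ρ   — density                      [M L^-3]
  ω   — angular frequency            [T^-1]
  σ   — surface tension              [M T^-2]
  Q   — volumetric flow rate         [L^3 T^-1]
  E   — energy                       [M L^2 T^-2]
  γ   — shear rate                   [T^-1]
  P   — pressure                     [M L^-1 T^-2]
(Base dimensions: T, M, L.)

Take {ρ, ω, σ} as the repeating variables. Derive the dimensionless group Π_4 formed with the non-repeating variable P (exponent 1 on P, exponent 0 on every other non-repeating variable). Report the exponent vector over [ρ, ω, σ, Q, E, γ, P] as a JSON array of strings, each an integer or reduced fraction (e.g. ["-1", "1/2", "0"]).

Exponent matrix [T,M,L] × [ρ,ω,σ,Q,E,γ,P]:
  T: [ 0 -1 -2 -1 -2 -1 -2]
  M: [ 1  0  1  0  1  0  1]
  L: [-3  0  0  3  2  0 -1]
RREF → pivots at {ρ,ω,σ} ⇒ r = 3
Repeat: ρ,ω,σ; free: Q,E,γ,P
RREF:
  r0: [   1    0    0   -1 -2/3    0  1/3]
  r1: [   0    1    0   -1 -4/3    1  2/3]
  r2: [   0    0    1    1  5/3    0  2/3]
Fix exponent of P at 1, Q at 0, E at 0, γ at 0; solve each RREF row for its pivot's exponent:
  r0: exp(ρ) + (1/3)·1 = 0 ⇒ exp(ρ) = -1/3
  r1: exp(ω) + (2/3)·1 = 0 ⇒ exp(ω) = -2/3
  r2: exp(σ) + (2/3)·1 = 0 ⇒ exp(σ) = -2/3
Π_4 = ρ^(-1/3) · ω^(-2/3) · σ^(-2/3) · P

["-1/3", "-2/3", "-2/3", "0", "0", "0", "1"]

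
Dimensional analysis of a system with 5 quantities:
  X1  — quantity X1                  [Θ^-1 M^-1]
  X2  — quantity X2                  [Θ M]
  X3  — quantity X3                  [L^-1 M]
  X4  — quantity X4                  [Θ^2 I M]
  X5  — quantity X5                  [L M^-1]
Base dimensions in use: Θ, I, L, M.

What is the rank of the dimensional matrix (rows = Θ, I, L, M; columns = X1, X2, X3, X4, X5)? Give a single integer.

3

Write exponents as rows Θ,I,L,M / cols X1,X2,X3,X4,X5:
  Θ: [-1  1  0  2  0]
  I: [ 0  0  0  1  0]
  L: [ 0  0 -1  0  1]
  M: [-1  1  1  1 -1]
Echelon form has 3 nonzero rows (pivots: X1,X3,X4)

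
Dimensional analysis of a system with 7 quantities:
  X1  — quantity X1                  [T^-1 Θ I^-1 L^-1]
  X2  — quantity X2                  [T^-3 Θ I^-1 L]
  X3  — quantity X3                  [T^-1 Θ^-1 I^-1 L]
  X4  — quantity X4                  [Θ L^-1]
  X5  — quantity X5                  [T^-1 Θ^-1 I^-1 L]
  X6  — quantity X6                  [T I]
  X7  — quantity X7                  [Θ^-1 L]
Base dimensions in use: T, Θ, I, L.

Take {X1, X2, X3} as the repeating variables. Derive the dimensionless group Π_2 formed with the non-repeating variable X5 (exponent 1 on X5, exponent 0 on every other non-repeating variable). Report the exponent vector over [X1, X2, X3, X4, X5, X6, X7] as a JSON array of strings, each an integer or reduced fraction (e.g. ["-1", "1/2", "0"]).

Dimensional matrix (T×Θ×I×L by X1×X2×X3×X4×X5×X6×X7):
  T: [-1 -3 -1  0 -1  1  0]
  Θ: [ 1  1 -1  1 -1  0 -1]
  I: [-1 -1 -1  0 -1  1  0]
  L: [-1  1  1 -1  1  0  1]
Echelon form has 3 nonzero rows (pivots: X1,X2,X3)
Pivot set = {X1,X2,X3}, free = {X4,X5,X6,X7}
RREF:
  r0: [   1    0    0  1/2    0 -1/2 -1/2]
  r1: [   0    1    0    0    0    0    0]
  r2: [   0    0    1 -1/2    1 -1/2  1/2]
  r3: [   0    0    0    0    0    0    0]
Fix exponent of X5 at 1, X4 at 0, X6 at 0, X7 at 0; solve each RREF row for its pivot's exponent:
  r0: exp(X1) + (0)·1 = 0 ⇒ exp(X1) = 0
  r1: exp(X2) + (0)·1 = 0 ⇒ exp(X2) = 0
  r2: exp(X3) + (1)·1 = 0 ⇒ exp(X3) = -1
Π_2 = X3^-1 · X5

["0", "0", "-1", "0", "1", "0", "0"]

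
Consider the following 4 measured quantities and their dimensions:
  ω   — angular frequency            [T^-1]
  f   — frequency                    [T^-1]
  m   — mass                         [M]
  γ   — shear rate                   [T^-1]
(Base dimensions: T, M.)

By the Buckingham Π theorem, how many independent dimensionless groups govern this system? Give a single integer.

2

Exponent matrix [T,M] × [ω,f,m,γ]:
  T: [-1 -1  0 -1]
  M: [ 0  0  1  0]
Echelon form has 2 nonzero rows (pivots: ω,m)
4 vars − rank 2 = 2 Π groups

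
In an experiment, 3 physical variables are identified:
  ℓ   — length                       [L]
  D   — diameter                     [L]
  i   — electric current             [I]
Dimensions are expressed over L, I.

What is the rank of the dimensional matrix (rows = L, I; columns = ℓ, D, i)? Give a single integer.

2

Dimensional matrix (L×I by ℓ×D×i):
  L: [ 1  1  0]
  I: [ 0  0  1]
Row reduction gives pivot columns ℓ,i; rank = 2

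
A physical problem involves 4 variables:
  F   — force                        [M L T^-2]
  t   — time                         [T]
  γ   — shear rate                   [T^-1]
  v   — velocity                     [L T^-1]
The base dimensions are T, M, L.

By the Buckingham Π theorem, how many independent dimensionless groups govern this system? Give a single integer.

1

Exponent matrix [T,M,L] × [F,t,γ,v]:
  T: [-2  1 -1 -1]
  M: [ 1  0  0  0]
  L: [ 1  0  0  1]
Row reduction gives pivot columns F,t,v; rank = 3
Π count = n − r = 4 − 3 = 1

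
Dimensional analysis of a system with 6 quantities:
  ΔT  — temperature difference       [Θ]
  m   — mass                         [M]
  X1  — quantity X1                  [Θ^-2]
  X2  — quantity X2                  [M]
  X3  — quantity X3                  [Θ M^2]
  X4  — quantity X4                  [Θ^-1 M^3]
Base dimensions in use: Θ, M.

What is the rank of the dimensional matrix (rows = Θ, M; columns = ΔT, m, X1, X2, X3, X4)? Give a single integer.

Write exponents as rows Θ,M / cols ΔT,m,X1,X2,X3,X4:
  Θ: [ 1  0 -2  0  1 -1]
  M: [ 0  1  0  1  2  3]
RREF → pivots at {ΔT,m} ⇒ r = 2

2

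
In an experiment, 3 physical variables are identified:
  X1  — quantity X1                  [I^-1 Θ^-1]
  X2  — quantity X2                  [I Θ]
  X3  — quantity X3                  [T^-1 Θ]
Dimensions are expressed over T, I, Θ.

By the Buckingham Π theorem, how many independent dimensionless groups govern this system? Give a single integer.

Write exponents as rows T,I,Θ / cols X1,X2,X3:
  T: [ 0  0 -1]
  I: [-1  1  0]
  Θ: [-1  1  1]
RREF → pivots at {X1,X3} ⇒ r = 2
Π count = n − r = 3 − 2 = 1

1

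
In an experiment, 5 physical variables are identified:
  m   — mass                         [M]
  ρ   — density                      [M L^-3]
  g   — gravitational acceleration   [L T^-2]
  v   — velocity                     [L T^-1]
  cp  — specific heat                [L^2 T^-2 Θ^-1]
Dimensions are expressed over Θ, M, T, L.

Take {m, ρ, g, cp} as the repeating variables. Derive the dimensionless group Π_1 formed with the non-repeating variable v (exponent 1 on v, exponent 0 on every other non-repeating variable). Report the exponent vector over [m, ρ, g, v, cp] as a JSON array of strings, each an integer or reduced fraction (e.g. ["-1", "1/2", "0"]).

["-1/6", "1/6", "-1/2", "1", "0"]

Write exponents as rows Θ,M,T,L / cols m,ρ,g,v,cp:
  Θ: [ 0  0  0  0 -1]
  M: [ 1  1  0  0  0]
  T: [ 0  0 -2 -1 -2]
  L: [ 0 -3  1  1  2]
Row reduction gives pivot columns m,ρ,g,cp; rank = 4
Repeat: m,ρ,g,cp; free: v
RREF:
  r0: [   1    0    0  1/6    0]
  r1: [   0    1    0 -1/6    0]
  r2: [   0    0    1  1/2    0]
  r3: [   0    0    0    0    1]
Fix exponent of v at 1; solve each RREF row for its pivot's exponent:
  r0: exp(m) + (1/6)·1 = 0 ⇒ exp(m) = -1/6
  r1: exp(ρ) + (-1/6)·1 = 0 ⇒ exp(ρ) = 1/6
  r2: exp(g) + (1/2)·1 = 0 ⇒ exp(g) = -1/2
  r3: exp(cp) + (0)·1 = 0 ⇒ exp(cp) = 0
Π_1 = m^(-1/6) · ρ^(1/6) · g^(-1/2) · v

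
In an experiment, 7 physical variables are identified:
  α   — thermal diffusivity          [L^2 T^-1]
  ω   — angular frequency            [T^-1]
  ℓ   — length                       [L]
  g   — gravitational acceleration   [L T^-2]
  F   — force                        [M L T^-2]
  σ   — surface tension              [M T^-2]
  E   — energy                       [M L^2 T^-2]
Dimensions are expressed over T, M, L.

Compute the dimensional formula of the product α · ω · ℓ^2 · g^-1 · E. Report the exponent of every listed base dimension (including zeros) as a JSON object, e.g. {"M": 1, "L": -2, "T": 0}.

Dimensional matrix (T×M×L by α×ω×ℓ×g×F×σ×E):
  T: [-1 -1  0 -2 -2 -2 -2]
  M: [ 0  0  0  0  1  1  1]
  L: [ 2  0  1  1  1  0  2]
  [T]: (1)·-1+(1)·-1+(2)·0+(-1)·-2+(1)·-2 = -2
  [M]: (1)·0+(1)·0+(2)·0+(-1)·0+(1)·1 = 1
  [L]: (1)·2+(1)·0+(2)·1+(-1)·1+(1)·2 = 5
⇒ T^-2 M L^5

{"T": -2, "M": 1, "L": 5}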